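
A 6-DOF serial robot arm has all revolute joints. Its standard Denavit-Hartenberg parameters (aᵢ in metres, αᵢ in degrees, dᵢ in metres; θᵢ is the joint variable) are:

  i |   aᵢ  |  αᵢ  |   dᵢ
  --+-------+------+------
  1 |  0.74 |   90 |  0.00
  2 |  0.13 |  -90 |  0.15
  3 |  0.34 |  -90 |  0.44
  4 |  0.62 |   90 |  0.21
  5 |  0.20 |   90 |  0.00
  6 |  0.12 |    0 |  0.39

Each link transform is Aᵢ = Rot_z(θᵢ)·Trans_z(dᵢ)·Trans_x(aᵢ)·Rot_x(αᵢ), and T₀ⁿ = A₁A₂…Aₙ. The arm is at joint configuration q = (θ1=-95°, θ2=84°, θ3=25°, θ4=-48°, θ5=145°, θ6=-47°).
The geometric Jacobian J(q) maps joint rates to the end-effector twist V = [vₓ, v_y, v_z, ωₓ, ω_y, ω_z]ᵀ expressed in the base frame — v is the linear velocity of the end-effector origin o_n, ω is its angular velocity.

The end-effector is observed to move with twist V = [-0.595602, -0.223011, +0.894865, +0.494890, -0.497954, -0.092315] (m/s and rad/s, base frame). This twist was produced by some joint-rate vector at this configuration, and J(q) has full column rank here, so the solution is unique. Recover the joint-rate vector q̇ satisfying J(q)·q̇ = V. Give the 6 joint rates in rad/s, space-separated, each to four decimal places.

o_n = [0.8206, -0.0399, 0.6611]
J₁: ẑ×o_n = [0.0399, 0.8206, -0.0000], ω = ẑ
J2: z=[-0.9962, 0.0872, 0.0000] o=[-0.0645, -0.7372, 0.0000] → [0.0576, 0.6586, -0.7718, -0.9962, 0.0872, 0.0000]
J3: z=[0.0867, 0.9907, 0.1045] o=[-0.2151, -0.7376, 0.1293] → [0.4540, 0.0622, -0.9656, 0.0867, 0.9907, 0.1045]
J4: z=[0.9067, -0.0350, -0.4203] o=[-0.0366, -0.3463, 0.4817] → [0.1225, -0.5229, 0.3079, 0.9067, -0.0350, -0.4203]
J5: z=[-0.2487, 0.7604, -0.5999] o=[0.3649, 0.0484, 0.8156] → [-0.1704, -0.3117, -0.3245, -0.2487, 0.7604, -0.5999]
J6: z=[0.9381, 0.3433, 0.0462] o=[0.4132, -0.0619, 0.6558] → [0.0008, 0.0139, -0.1192, 0.9381, 0.3433, 0.0462]
q̇ = J⁺·V = [-0.2100, -0.4840, -0.9540, -0.7330, 0.2180, 0.8680]

-0.2100 -0.4840 -0.9540 -0.7330 0.2180 0.8680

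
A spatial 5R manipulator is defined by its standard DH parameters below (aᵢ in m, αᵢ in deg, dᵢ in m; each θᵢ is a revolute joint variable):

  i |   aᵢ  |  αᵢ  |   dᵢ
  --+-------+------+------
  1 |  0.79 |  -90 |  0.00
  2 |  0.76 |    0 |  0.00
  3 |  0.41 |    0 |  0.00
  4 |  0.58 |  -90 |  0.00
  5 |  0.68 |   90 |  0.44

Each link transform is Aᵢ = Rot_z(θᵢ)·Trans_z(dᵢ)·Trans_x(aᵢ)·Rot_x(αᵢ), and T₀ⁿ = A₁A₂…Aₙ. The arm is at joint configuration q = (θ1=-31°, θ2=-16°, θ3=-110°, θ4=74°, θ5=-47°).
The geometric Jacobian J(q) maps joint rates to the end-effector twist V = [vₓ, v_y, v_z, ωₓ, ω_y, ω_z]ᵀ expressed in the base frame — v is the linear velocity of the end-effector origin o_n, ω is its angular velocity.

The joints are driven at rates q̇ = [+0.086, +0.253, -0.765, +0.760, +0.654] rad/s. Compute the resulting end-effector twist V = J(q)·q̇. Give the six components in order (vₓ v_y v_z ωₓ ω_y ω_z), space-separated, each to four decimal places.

o_n = [2.2010, -0.7423, 1.0928]
J₁: ẑ×o_n = [0.7423, 2.2010, -0.0000], ω = ẑ
J2: z=[0.5150, 0.8572, 0.0000] o=[0.6772, -0.4069, 0.0000] → [0.9367, -0.5628, -1.4789, 0.5150, 0.8572, 0.0000]
J3: z=[0.5150, 0.8572, 0.0000] o=[1.3034, -0.7831, 0.2095] → [0.7571, -0.4549, -0.7483, 0.5150, 0.8572, 0.0000]
J4: z=[0.5150, 0.8572, 0.0000] o=[1.0968, -0.6590, 0.5412] → [0.4728, -0.2841, -0.9893, 0.5150, 0.8572, 0.0000]
J5: z=[0.6755, -0.4059, -0.6157] o=[1.4029, -0.8429, 0.9982] → [0.0236, -0.5552, 0.3919, 0.6755, -0.4059, -0.6157]
V = J·q̇ = [0.0964, -0.1841, -0.2973, 0.5695, -0.0529, -0.3166]

0.0964 -0.1841 -0.2973 0.5695 -0.0529 -0.3166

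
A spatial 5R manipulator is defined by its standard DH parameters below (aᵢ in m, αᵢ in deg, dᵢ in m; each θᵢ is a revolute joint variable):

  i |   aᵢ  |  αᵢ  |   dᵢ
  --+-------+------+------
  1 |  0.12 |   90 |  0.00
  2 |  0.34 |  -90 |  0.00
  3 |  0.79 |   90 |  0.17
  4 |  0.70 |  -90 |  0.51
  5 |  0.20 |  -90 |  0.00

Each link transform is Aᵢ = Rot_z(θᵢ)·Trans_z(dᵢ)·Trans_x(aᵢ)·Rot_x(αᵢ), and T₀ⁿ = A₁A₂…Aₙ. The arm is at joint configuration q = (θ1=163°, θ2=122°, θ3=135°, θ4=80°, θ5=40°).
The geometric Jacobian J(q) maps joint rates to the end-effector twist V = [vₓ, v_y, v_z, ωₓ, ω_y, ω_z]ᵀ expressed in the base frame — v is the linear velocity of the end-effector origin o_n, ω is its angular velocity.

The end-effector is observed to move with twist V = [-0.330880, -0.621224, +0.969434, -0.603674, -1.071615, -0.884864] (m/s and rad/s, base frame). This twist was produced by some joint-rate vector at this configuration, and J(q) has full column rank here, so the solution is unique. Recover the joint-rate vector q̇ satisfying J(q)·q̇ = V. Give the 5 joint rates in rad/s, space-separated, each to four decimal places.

o_n = [0.4045, -1.0994, -0.5809]
J₁: ẑ×o_n = [1.0994, 0.4045, -0.0000], ω = ẑ
J2: z=[0.2924, 0.9563, 0.0000] o=[-0.1148, 0.0351, 0.0000] → [-0.5555, 0.1698, -0.8283, 0.2924, 0.9563, 0.0000]
J3: z=[0.8110, -0.2479, -0.5299] o=[0.0575, -0.0176, 0.2883] → [-0.3578, 0.5210, -0.7913, 0.8110, -0.2479, -0.5299]
J4: z=[0.1516, -0.7858, 0.5997] o=[-0.2510, -0.5074, -0.2755] → [0.5950, 0.4394, 0.4254, 0.1516, -0.7858, 0.5997]
J5: z=[0.6973, 0.5150, 0.4985] o=[0.3167, -1.1479, -0.4079] → [-0.1133, 0.1644, -0.0114, 0.6973, 0.5150, 0.4985]
q̇ = J⁺·V = [-0.9250, -0.9130, -0.1960, 0.1290, -0.2830]

-0.9250 -0.9130 -0.1960 0.1290 -0.2830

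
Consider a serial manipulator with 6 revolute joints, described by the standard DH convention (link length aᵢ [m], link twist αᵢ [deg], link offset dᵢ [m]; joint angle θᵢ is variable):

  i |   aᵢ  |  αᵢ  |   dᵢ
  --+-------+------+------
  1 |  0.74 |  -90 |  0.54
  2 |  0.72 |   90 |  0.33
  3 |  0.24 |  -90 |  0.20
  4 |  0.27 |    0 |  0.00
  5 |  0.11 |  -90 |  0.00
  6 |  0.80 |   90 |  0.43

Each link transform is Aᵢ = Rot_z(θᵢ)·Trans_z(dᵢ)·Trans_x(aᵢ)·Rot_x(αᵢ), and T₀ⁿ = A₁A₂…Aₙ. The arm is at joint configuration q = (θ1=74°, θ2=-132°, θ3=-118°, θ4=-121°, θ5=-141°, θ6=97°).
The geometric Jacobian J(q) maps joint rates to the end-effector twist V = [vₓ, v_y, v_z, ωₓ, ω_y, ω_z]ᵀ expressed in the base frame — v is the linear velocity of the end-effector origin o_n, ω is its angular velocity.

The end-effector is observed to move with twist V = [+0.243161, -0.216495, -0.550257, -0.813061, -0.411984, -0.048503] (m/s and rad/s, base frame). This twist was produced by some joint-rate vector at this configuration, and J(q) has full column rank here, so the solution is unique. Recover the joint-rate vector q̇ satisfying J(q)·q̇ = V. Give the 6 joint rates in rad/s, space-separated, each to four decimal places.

o_n = [-0.8787, 0.5316, 0.3476]
J₁: ẑ×o_n = [-0.5316, -0.8787, 0.0000], ω = ẑ
J2: z=[-0.9613, 0.2756, 0.0000] o=[0.2040, 0.7113, 0.5400] → [-0.0530, -0.1850, 0.4711, -0.9613, 0.2756, 0.0000]
J3: z=[-0.2048, -0.7144, -0.6691] o=[-0.2460, 0.3392, 1.0751] → [0.6485, 0.2743, -0.4913, -0.2048, -0.7144, -0.6691]
J4: z=[0.2884, -0.6973, 0.6562] o=[-0.0625, 0.2104, 0.8575] → [0.1448, -0.3884, -0.4764, 0.2884, -0.6973, 0.6562]
J5: z=[0.2884, -0.6973, 0.6562] o=[-0.2400, 0.0369, 0.7512] → [-0.0432, -0.3026, -0.3026, 0.2884, -0.6973, 0.6562]
J6: z=[-0.9547, -0.1574, 0.2524] o=[-0.2320, 0.1138, 0.8294] → [-0.0296, -0.6232, -0.5007, -0.9547, -0.1574, 0.2524]
q̇ = J⁺·V = [-0.5700, 0.0640, -0.0160, -0.0030, 0.4280, 0.9190]

-0.5700 0.0640 -0.0160 -0.0030 0.4280 0.9190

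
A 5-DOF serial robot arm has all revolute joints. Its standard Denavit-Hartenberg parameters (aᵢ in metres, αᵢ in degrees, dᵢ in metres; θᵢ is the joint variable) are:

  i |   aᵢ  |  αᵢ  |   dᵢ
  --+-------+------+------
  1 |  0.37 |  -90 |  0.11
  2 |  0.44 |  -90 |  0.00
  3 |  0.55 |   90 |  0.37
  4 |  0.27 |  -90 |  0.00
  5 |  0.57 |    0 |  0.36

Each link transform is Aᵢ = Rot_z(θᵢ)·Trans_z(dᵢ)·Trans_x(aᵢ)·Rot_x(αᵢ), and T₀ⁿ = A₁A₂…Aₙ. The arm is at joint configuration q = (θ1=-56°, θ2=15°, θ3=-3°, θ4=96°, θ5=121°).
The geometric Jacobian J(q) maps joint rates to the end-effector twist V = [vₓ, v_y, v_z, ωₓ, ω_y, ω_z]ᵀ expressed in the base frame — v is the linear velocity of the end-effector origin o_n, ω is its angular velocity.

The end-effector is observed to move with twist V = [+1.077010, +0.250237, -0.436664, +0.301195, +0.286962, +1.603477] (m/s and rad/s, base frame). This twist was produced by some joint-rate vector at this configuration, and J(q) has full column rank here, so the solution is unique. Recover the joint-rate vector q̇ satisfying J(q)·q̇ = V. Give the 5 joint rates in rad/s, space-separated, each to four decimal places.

0.8710 0.7000 -0.6610 -0.2760 0.2730

o_n = [0.1225, -1.0359, -0.3592]
J₁: ẑ×o_n = [1.0359, 0.1225, -0.0000], ω = ẑ
J2: z=[0.8290, 0.5592, 0.0000] o=[0.2069, -0.3067, 0.1100] → [-0.2623, 0.3889, -0.5573, 0.8290, 0.5592, 0.0000]
J3: z=[-0.1447, 0.2146, -0.9659] o=[0.4446, -0.6591, -0.0039] → [-0.4402, 0.2597, 0.1236, -0.1447, 0.2146, -0.9659]
J4: z=[0.7996, 0.6003, 0.0135] o=[0.7115, -1.0034, -0.5034] → [0.0871, -0.1233, 0.3277, 0.7996, 0.6003, 0.0135]
J5: z=[-0.5645, 0.7438, 0.3580] o=[0.6562, -0.9241, -0.7555] → [0.3348, 0.0326, 0.4601, -0.5645, 0.7438, 0.3580]
q̇ = J⁺·V = [0.8710, 0.7000, -0.6610, -0.2760, 0.2730]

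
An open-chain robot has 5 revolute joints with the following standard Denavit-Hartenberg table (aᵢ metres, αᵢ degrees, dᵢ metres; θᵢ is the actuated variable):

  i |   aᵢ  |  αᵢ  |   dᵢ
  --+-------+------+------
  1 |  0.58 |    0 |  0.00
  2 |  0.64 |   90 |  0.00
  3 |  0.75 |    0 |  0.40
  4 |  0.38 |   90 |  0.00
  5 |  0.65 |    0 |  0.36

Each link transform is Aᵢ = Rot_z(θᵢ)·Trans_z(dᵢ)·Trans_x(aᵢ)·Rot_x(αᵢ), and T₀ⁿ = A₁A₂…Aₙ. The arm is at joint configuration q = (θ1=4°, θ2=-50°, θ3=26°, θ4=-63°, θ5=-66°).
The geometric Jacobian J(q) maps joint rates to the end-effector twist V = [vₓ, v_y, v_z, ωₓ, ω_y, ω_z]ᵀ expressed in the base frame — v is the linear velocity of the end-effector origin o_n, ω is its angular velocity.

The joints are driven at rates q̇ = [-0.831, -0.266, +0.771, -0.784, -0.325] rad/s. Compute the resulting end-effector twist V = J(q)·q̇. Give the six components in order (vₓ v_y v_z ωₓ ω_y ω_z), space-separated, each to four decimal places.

-1.3182 -1.5030 0.6320 0.1452 -0.1317 -0.8374

o_n = [1.8378, -0.9845, -0.3465]
J₁: ẑ×o_n = [0.9845, 1.8378, -0.0000], ω = ẑ
J2: z=[0.0000, 0.0000, 1.0000] o=[0.5786, 0.0405, 0.0000] → [1.0250, 1.2592, -0.0000, 0.0000, 0.0000, 1.0000]
J3: z=[-0.7193, -0.6947, 0.0000] o=[1.0232, -0.4199, 0.0000] → [0.2407, -0.2493, 0.9721, -0.7193, -0.6947, 0.0000]
J4: z=[-0.7193, -0.6947, 0.0000] o=[1.2037, -1.1827, 0.3288] → [0.4691, -0.4858, 0.2980, -0.7193, -0.6947, 0.0000]
J5: z=[-0.4181, 0.4329, -0.7986] o=[1.4145, -1.4010, 0.1001] → [0.1393, -0.5248, -0.3574, -0.4181, 0.4329, -0.7986]
V = J·q̇ = [-1.3182, -1.5030, 0.6320, 0.1452, -0.1317, -0.8374]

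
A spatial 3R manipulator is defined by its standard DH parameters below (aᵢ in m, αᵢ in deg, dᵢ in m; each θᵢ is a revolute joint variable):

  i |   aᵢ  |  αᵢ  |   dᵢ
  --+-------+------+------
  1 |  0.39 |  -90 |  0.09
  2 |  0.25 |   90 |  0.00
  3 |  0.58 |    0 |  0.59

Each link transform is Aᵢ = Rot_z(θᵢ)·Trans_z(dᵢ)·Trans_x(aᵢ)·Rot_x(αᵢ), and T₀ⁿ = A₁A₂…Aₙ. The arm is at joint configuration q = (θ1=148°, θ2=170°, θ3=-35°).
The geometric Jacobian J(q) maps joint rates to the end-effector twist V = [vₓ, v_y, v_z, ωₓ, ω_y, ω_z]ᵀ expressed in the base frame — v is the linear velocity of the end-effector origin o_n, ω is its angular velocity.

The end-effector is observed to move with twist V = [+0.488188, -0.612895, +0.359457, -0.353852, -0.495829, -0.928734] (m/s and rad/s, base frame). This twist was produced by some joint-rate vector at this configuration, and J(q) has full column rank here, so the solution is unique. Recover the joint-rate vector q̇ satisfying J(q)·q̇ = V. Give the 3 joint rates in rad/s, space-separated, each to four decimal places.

o_n = [0.3643, 0.1647, -0.6170]
J₁: ẑ×o_n = [-0.1647, 0.3643, 0.0000], ω = ẑ
J2: z=[-0.5299, -0.8480, 0.0000] o=[-0.3307, 0.2067, 0.0900] → [0.5995, -0.3746, 0.6116, -0.5299, -0.8480, 0.0000]
J3: z=[-0.1473, 0.0920, -0.9848] o=[-0.1219, 0.0762, 0.0466] → [0.0261, -0.5765, -0.0578, -0.1473, 0.0920, -0.9848]
q̇ = J⁺·V = [-0.7170, 0.6080, 0.2150]

-0.7170 0.6080 0.2150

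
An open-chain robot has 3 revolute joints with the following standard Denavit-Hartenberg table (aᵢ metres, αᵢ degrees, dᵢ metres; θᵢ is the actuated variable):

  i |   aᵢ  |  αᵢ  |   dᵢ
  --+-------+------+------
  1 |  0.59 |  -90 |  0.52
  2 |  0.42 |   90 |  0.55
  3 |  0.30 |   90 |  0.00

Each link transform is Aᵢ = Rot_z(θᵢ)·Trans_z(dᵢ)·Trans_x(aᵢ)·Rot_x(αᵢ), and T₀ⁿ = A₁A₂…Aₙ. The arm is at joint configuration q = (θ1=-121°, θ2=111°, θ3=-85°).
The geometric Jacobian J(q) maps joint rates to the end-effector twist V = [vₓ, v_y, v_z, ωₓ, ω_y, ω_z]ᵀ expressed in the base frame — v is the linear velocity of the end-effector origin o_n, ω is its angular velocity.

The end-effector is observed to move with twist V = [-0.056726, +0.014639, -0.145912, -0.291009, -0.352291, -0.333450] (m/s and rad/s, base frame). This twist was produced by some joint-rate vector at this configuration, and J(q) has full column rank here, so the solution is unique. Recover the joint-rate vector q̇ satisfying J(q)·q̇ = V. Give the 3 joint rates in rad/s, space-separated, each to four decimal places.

-0.1600 -0.0680 0.4840

o_n = [-0.0063, -0.4980, 0.1035]
J₁: ẑ×o_n = [0.4980, -0.0063, 0.0000], ω = ẑ
J2: z=[0.8572, -0.5150, 0.0000] o=[-0.3039, -0.5057, 0.5200] → [0.2145, 0.3570, 0.1599, 0.8572, -0.5150, 0.0000]
J3: z=[-0.4808, -0.8002, -0.3584] o=[0.2451, -0.6600, 0.1279] → [0.0776, 0.0783, -0.2790, -0.4808, -0.8002, -0.3584]
q̇ = J⁺·V = [-0.1600, -0.0680, 0.4840]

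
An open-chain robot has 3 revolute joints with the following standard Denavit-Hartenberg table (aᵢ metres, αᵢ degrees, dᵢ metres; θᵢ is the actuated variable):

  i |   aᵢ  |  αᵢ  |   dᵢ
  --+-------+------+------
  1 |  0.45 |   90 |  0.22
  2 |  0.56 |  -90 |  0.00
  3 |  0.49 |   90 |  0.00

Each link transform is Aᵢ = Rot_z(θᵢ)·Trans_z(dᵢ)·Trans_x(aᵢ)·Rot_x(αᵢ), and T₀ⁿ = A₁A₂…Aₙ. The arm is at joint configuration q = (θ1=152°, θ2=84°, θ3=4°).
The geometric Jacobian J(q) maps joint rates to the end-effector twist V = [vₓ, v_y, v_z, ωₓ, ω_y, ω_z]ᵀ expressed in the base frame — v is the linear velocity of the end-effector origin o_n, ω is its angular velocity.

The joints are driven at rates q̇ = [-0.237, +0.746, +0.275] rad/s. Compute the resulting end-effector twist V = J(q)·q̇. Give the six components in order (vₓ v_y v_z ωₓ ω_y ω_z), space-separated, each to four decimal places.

o_n = [-0.5102, 0.2326, 1.2631]
J₁: ẑ×o_n = [-0.2326, -0.5102, 0.0000], ω = ẑ
J2: z=[0.4695, 0.8829, 0.0000] o=[-0.3973, 0.2113, 0.2200] → [0.9210, -0.4897, 0.1096, 0.4695, 0.8829, 0.0000]
J3: z=[0.8781, -0.4669, 0.1045] o=[-0.4490, 0.2387, 0.7769] → [-0.2263, -0.4333, -0.0340, 0.8781, -0.4669, 0.1045]
V = J·q̇ = [0.6799, -0.3635, 0.0724, 0.5917, 0.5303, -0.2083]

0.6799 -0.3635 0.0724 0.5917 0.5303 -0.2083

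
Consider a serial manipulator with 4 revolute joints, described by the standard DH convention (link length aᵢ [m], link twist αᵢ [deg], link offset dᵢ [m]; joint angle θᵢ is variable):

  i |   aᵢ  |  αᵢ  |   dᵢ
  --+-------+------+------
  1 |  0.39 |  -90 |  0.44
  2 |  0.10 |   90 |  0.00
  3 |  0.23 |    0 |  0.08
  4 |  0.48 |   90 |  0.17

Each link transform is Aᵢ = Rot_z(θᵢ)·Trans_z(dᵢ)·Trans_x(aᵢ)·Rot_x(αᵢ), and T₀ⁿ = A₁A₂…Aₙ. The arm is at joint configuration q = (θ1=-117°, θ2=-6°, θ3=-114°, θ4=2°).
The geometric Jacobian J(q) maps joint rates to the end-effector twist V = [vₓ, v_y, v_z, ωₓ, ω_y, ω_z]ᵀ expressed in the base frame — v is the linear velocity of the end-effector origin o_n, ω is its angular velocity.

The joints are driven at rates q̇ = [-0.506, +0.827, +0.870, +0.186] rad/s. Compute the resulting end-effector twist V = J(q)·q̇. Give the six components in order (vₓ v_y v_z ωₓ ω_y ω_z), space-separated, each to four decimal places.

o_n = [-0.6707, 0.1268, 0.6705]
J₁: ẑ×o_n = [-0.1268, -0.6707, 0.0000], ω = ẑ
J2: z=[0.8910, -0.4540, 0.0000] o=[-0.1771, -0.3475, 0.4400] → [-0.1046, -0.2054, 0.1985, 0.8910, -0.4540, 0.0000]
J3: z=[0.0475, 0.0931, 0.9945] o=[-0.2222, -0.4361, 0.4505] → [-0.5394, -0.4565, 0.0685, 0.0475, 0.0931, 0.9945]
J4: z=[0.0475, 0.0931, 0.9945] o=[-0.3634, -0.2504, 0.5202] → [-0.3612, -0.3127, 0.0465, 0.0475, 0.0931, 0.9945]
V = J·q̇ = [-0.5588, -0.2858, 0.2324, 0.7870, -0.2771, 0.5442]

-0.5588 -0.2858 0.2324 0.7870 -0.2771 0.5442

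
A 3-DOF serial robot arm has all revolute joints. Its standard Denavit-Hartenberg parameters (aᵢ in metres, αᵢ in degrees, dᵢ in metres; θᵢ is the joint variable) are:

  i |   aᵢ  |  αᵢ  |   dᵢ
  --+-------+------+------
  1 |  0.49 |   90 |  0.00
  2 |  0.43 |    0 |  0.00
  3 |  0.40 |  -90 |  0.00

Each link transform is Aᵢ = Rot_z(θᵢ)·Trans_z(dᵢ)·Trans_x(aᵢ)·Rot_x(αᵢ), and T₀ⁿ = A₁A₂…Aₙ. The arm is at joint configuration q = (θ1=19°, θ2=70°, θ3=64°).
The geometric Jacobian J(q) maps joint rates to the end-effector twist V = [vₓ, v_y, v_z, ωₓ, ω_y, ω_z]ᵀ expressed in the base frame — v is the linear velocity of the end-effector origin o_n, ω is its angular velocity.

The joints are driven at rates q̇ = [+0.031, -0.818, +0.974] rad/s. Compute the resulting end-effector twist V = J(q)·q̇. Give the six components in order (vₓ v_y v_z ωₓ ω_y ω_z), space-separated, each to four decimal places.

o_n = [0.3396, 0.1169, 0.6918]
J₁: ẑ×o_n = [-0.1169, 0.3396, 0.0000], ω = ẑ
J2: z=[0.3256, -0.9455, 0.0000] o=[0.4633, 0.1595, 0.0000] → [-0.6541, -0.2252, -0.1308, 0.3256, -0.9455, 0.0000]
J3: z=[0.3256, -0.9455, 0.0000] o=[0.6024, 0.2074, 0.4041] → [-0.2721, -0.0937, -0.2779, 0.3256, -0.9455, 0.0000]
V = J·q̇ = [0.2665, 0.1035, -0.1636, 0.0508, -0.1475, 0.0310]

0.2665 0.1035 -0.1636 0.0508 -0.1475 0.0310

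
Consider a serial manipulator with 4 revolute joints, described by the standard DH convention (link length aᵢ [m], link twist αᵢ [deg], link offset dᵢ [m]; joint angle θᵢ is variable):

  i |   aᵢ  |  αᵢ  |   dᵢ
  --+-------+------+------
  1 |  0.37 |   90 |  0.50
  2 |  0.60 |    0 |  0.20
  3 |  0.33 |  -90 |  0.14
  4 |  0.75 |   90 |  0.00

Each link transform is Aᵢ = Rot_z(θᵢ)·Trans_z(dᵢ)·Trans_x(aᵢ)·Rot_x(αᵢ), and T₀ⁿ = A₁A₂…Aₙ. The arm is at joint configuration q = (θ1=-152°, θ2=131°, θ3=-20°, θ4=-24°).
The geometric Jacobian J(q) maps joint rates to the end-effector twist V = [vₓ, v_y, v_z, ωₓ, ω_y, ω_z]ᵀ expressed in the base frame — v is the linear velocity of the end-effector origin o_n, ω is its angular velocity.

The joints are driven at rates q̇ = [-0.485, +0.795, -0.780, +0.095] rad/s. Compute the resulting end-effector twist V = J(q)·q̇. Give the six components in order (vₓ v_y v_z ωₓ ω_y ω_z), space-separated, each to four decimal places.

0.7346 0.1040 -0.2913 0.0713 0.0549 -0.5190

o_n = [0.0393, 0.7514, 1.9006]
J₁: ẑ×o_n = [-0.7514, 0.0393, 0.0000], ω = ẑ
J2: z=[-0.4695, 0.8829, 0.0000] o=[-0.3267, -0.1737, 0.5000] → [1.2366, 0.6575, -0.7574, -0.4695, 0.8829, 0.0000]
J3: z=[-0.4695, 0.8829, 0.0000] o=[-0.0730, 0.1877, 0.9528] → [0.8368, 0.4449, -0.3638, -0.4695, 0.8829, 0.0000]
J4: z=[0.8243, 0.4383, -0.3584] o=[-0.0343, 0.3668, 1.2609] → [0.4182, -0.5536, 0.2848, 0.8243, 0.4383, -0.3584]
V = J·q̇ = [0.7346, 0.1040, -0.2913, 0.0713, 0.0549, -0.5190]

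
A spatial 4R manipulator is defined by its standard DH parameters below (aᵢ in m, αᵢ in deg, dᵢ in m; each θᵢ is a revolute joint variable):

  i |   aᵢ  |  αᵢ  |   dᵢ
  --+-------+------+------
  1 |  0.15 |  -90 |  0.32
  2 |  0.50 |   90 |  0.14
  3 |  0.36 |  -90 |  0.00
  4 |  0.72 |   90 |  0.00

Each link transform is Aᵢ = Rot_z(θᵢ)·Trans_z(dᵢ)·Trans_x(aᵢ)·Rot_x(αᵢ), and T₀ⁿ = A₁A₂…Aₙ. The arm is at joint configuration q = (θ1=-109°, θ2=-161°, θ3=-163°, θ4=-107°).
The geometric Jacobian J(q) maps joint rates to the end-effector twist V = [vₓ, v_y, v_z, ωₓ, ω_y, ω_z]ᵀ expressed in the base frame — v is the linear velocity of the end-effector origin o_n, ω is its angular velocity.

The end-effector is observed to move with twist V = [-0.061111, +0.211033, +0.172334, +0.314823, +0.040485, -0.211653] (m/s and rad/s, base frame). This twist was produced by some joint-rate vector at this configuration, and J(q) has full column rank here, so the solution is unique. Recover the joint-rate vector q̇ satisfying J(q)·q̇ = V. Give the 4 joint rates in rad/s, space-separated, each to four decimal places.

0.1460 0.3390 0.3840 0.0570

o_n = [0.2251, 0.3580, -0.2148]
J₁: ẑ×o_n = [-0.3580, 0.2251, 0.0000], ω = ẑ
J2: z=[0.9455, -0.3256, 0.0000] o=[-0.0488, -0.1418, 0.3200] → [0.1741, 0.5057, 0.5618, 0.9455, -0.3256, 0.0000]
J3: z=[0.1060, 0.3078, -0.9455] o=[0.2375, 0.2596, 0.4828] → [-0.1217, 0.0856, 0.0142, 0.1060, 0.3078, -0.9455]
J4: z=[-0.8142, 0.5727, 0.0952] o=[0.0320, -0.0139, 0.3707] → [-0.3707, -0.4583, -0.4134, -0.8142, 0.5727, 0.0952]
q̇ = J⁺·V = [0.1460, 0.3390, 0.3840, 0.0570]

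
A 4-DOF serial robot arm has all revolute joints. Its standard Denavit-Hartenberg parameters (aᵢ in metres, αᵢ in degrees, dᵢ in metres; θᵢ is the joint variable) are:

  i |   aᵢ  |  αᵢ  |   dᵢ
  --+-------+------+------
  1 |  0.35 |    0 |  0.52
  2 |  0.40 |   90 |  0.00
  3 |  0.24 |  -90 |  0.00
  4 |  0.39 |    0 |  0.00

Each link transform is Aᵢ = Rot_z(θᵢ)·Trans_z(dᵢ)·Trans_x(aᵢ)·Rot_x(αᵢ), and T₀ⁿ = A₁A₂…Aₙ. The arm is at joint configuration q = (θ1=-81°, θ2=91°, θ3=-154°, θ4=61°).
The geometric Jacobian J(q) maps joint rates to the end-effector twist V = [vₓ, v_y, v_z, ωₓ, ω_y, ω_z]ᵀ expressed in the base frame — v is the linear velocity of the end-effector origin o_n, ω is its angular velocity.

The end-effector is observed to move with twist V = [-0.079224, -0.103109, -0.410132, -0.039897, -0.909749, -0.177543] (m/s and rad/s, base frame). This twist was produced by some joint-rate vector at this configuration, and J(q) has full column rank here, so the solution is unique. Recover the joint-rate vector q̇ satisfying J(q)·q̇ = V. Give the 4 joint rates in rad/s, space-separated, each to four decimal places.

-0.9250 0.3430 0.8890 -0.4500

o_n = [0.0097, -0.0073, 0.3319]
J₁: ẑ×o_n = [0.0073, 0.0097, -0.0000], ω = ẑ
J2: z=[0.0000, 0.0000, 1.0000] o=[0.0548, -0.3457, 0.5200] → [-0.3384, -0.0451, 0.0000, 0.0000, 0.0000, 1.0000]
J3: z=[0.1736, -0.9848, 0.0000] o=[0.4487, -0.2762, 0.5200] → [0.1852, 0.0327, -0.3857, 0.1736, -0.9848, 0.0000]
J4: z=[0.4317, 0.0761, -0.8988] o=[0.2362, -0.3137, 0.4148] → [0.2691, 0.2394, 0.1495, 0.4317, 0.0761, -0.8988]
q̇ = J⁺·V = [-0.9250, 0.3430, 0.8890, -0.4500]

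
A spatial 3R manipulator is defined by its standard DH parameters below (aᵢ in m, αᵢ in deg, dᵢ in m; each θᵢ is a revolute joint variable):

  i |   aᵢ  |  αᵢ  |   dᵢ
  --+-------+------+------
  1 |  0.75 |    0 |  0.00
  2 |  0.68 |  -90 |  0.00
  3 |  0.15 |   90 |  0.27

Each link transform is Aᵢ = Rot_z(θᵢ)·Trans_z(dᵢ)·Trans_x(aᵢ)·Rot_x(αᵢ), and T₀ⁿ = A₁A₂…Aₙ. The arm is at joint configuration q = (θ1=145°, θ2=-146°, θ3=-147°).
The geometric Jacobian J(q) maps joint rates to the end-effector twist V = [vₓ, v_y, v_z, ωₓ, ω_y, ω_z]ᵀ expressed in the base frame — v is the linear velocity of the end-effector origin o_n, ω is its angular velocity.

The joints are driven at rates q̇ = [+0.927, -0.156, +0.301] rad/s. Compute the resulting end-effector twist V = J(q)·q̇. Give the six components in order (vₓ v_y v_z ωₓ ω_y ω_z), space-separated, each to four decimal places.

-0.5749 -0.1391 0.0379 0.0053 0.3010 0.7710

o_n = [-0.0555, 0.6905, 0.0817]
J₁: ẑ×o_n = [-0.6905, -0.0555, 0.0000], ω = ẑ
J2: z=[0.0000, 0.0000, 1.0000] o=[-0.6144, 0.4302, 0.0000] → [-0.2603, 0.5588, 0.0000, 0.0000, 0.0000, 1.0000]
J3: z=[0.0175, 0.9998, 0.0000] o=[0.0655, 0.4183, 0.0000] → [0.0817, -0.0014, 0.1258, 0.0175, 0.9998, 0.0000]
V = J·q̇ = [-0.5749, -0.1391, 0.0379, 0.0053, 0.3010, 0.7710]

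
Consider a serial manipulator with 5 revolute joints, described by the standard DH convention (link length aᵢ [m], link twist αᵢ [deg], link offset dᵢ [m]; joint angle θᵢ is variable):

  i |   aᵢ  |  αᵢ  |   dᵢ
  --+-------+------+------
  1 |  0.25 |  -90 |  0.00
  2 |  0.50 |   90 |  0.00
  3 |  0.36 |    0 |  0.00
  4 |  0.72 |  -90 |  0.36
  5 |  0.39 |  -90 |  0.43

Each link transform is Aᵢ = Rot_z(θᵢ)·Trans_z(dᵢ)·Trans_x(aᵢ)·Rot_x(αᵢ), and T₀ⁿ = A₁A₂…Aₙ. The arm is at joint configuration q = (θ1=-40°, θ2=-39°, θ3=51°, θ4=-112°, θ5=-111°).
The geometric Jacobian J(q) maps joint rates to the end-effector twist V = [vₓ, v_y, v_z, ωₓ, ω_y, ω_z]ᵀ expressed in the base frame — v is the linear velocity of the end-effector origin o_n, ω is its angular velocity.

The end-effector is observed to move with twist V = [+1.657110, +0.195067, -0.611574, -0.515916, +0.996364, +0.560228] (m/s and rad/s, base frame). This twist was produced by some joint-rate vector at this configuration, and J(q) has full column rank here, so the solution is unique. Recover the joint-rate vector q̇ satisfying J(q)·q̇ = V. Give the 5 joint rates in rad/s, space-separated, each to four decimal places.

o_n = [0.6540, -0.5739, 1.4337]
J₁: ẑ×o_n = [0.5739, 0.6540, -0.0000], ω = ẑ
J2: z=[0.6428, 0.7660, 0.0000] o=[0.1915, -0.1607, 0.0000] → [1.0983, -0.9215, -0.6198, 0.6428, 0.7660, 0.0000]
J3: z=[-0.4821, 0.4045, 0.7771] o=[0.4892, -0.4105, 0.3147] → [0.5796, 0.6675, 0.0121, -0.4821, 0.4045, 0.7771]
J4: z=[-0.4821, 0.4045, 0.7771] o=[0.8039, -0.3093, 0.4572] → [0.6006, 0.3542, 0.1882, -0.4821, 0.4045, 0.7771]
J5: z=[0.8323, -0.0655, 0.5504] o=[0.4334, -0.8205, 0.9567] → [-0.1670, -0.2756, 0.2197, 0.8323, -0.0655, 0.5504]
q̇ = J⁺·V = [0.3000, 0.7870, 0.7010, 0.1530, -0.7330]

0.3000 0.7870 0.7010 0.1530 -0.7330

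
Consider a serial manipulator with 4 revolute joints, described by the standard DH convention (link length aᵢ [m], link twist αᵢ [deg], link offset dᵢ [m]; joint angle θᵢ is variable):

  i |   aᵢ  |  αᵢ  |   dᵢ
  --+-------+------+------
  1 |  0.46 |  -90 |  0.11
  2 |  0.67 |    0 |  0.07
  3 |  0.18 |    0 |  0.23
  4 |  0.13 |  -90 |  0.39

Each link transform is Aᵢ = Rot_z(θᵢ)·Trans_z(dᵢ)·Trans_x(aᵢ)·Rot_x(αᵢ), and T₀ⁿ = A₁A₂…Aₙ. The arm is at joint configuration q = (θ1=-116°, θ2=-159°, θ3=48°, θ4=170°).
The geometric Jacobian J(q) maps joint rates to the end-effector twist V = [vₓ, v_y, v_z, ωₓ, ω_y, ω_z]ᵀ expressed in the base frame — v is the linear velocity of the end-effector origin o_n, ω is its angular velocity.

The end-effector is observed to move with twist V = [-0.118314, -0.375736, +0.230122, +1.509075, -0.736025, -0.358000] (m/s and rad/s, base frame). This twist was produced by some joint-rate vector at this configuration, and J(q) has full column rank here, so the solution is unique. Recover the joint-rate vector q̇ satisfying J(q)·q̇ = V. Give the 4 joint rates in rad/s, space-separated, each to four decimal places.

o_n = [0.6916, -0.1559, 0.4067]
J₁: ẑ×o_n = [0.1559, 0.6916, -0.0000], ω = ẑ
J2: z=[0.8988, -0.4384, 0.0000] o=[-0.2017, -0.4134, 0.1100] → [-0.1301, -0.2667, 0.6231, 0.8988, -0.4384, 0.0000]
J3: z=[0.8988, -0.4384, 0.0000] o=[0.1355, 0.1181, 0.3501] → [-0.0248, -0.0509, -0.0024, 0.8988, -0.4384, 0.0000]
J4: z=[0.8988, -0.4384, 0.0000] o=[0.3705, 0.0752, 0.5182] → [0.0488, 0.1002, -0.0670, 0.8988, -0.4384, 0.0000]
q̇ = J⁺·V = [-0.3580, 0.4050, 0.9780, 0.2960]

-0.3580 0.4050 0.9780 0.2960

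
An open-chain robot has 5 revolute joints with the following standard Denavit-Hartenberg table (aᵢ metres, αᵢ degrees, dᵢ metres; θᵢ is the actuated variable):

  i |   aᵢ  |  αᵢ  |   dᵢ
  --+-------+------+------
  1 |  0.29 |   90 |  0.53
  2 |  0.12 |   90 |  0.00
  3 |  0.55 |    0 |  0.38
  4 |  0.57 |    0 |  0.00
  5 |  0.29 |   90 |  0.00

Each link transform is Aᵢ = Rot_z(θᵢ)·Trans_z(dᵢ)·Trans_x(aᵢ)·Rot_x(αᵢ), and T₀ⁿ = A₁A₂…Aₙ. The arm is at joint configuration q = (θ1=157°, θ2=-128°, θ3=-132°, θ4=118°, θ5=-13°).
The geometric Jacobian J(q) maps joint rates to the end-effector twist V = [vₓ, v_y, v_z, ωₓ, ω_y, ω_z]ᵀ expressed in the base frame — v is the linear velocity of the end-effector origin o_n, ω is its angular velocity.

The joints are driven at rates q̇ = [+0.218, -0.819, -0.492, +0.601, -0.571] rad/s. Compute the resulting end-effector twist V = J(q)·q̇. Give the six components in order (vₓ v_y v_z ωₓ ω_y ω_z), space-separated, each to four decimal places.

0.2326 0.1182 0.7239 -0.6551 -0.6116 -0.0664

o_n = [0.0630, -0.7636, 0.3200]
J₁: ẑ×o_n = [0.7636, 0.0630, -0.0000], ω = ẑ
J2: z=[0.3907, 0.9205, 0.0000] o=[-0.2669, 0.1133, 0.5300] → [-0.1933, 0.0821, -0.6463, 0.3907, 0.9205, 0.0000]
J3: z=[0.7254, -0.3079, 0.6157] o=[-0.1989, 0.0844, 0.4354] → [0.5577, 0.2450, -0.5345, 0.7254, -0.3079, 0.6157]
J4: z=[0.7254, -0.3079, 0.6157] o=[-0.2916, -0.3203, 0.9594] → [0.4698, 0.6821, -0.2124, 0.7254, -0.3079, 0.6157]
J5: z=[0.7254, -0.3079, 0.6157] o=[-0.0320, -0.5802, 0.5236] → [0.1756, 0.2062, -0.1037, 0.7254, -0.3079, 0.6157]
V = J·q̇ = [0.2326, 0.1182, 0.7239, -0.6551, -0.6116, -0.0664]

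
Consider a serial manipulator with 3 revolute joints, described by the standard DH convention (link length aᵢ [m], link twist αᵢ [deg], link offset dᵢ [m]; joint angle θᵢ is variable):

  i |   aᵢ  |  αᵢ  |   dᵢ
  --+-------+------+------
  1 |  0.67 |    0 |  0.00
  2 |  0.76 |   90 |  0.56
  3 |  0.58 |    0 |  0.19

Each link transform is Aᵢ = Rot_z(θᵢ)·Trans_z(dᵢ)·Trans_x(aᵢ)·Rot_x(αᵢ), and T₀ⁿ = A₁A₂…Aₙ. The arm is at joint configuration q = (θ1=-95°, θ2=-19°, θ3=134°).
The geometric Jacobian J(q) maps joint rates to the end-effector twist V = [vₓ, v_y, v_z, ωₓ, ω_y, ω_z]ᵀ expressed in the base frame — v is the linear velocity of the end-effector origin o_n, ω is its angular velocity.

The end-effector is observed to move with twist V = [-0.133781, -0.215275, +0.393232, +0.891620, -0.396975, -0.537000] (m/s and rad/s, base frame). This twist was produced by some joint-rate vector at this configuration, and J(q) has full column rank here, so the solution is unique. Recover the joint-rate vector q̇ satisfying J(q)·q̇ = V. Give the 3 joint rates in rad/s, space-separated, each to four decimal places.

o_n = [-0.3772, -0.9164, 0.9772]
J₁: ẑ×o_n = [0.9164, -0.3772, 0.0000], ω = ẑ
J2: z=[0.0000, 0.0000, 1.0000] o=[-0.0584, -0.6675, 0.0000] → [0.2489, -0.3188, 0.0000, 0.0000, 0.0000, 1.0000]
J3: z=[-0.9135, 0.4067, 0.0000] o=[-0.3675, -1.3617, 0.5600] → [0.1697, 0.3811, -0.4029, -0.9135, 0.4067, 0.0000]
q̇ = J⁺·V = [0.2480, -0.7850, -0.9760]

0.2480 -0.7850 -0.9760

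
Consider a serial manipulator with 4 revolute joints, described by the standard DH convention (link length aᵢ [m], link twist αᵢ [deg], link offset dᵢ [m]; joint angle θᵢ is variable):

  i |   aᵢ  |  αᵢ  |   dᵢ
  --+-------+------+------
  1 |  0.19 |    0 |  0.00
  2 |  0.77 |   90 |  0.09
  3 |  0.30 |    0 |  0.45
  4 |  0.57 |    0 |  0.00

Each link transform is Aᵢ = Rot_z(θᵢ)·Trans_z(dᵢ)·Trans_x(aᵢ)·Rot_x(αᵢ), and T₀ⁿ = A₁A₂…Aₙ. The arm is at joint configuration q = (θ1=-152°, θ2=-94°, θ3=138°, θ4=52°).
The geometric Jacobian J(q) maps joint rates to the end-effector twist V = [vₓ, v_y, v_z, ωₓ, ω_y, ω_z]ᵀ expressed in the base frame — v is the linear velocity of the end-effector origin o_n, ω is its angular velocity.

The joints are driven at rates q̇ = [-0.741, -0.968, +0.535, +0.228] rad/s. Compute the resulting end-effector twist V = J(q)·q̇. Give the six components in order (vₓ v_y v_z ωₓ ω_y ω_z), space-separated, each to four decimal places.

0.2374 -0.6173 -0.5476 0.6970 0.3103 -1.7090

o_n = [0.2491, 0.0808, 0.1918]
J₁: ẑ×o_n = [-0.0808, 0.2491, 0.0000], ω = ẑ
J2: z=[0.0000, 0.0000, 1.0000] o=[-0.1678, -0.0892, 0.0000] → [-0.1700, 0.4169, 0.0000, 0.0000, 0.0000, 1.0000]
J3: z=[0.9135, 0.4067, 0.0000] o=[-0.4809, 0.6142, 0.0900] → [0.0414, -0.0930, -0.7843, 0.9135, 0.4067, 0.0000]
J4: z=[0.9135, 0.4067, 0.0000] o=[0.0208, 0.5936, 0.2907] → [-0.0403, 0.0904, -0.5613, 0.9135, 0.4067, 0.0000]
V = J·q̇ = [0.2374, -0.6173, -0.5476, 0.6970, 0.3103, -1.7090]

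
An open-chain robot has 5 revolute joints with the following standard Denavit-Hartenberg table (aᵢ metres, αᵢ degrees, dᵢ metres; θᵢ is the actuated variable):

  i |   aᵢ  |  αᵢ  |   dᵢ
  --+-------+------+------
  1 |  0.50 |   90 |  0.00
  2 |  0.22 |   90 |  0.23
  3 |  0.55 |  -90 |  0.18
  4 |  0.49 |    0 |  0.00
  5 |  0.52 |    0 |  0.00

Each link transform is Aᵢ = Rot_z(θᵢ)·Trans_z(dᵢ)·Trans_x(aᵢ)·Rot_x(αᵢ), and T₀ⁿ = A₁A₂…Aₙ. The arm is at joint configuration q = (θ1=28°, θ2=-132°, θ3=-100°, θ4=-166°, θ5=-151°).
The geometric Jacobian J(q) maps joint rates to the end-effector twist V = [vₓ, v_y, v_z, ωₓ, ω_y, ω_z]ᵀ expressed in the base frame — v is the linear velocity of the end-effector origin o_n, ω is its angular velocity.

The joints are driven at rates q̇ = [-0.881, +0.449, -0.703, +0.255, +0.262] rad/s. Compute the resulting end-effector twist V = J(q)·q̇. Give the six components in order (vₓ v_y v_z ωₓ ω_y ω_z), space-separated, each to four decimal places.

o_n = [0.2926, 0.4024, -0.1423]
J₁: ẑ×o_n = [-0.4024, 0.2926, 0.0000], ω = ẑ
J2: z=[0.4695, -0.8829, 0.0000] o=[0.4415, 0.2347, 0.0000] → [0.1257, 0.0668, -0.0527, 0.4695, -0.8829, 0.0000]
J3: z=[-0.6562, -0.3489, 0.6691] o=[0.4195, -0.0375, -0.1635] → [-0.3017, -0.0710, -0.3329, -0.6562, -0.3489, 0.6691]
J4: z=[-0.6634, -0.1560, -0.7319] o=[0.1035, 0.4080, 0.0279] → [0.0225, -0.2514, 0.0332, -0.6634, -0.1560, -0.7319]
J5: z=[-0.6634, -0.1560, -0.7319] o=[0.1968, -0.0727, 0.0459] → [0.3771, -0.1950, -0.3002, -0.6634, -0.1560, -0.7319]
V = J·q̇ = [0.7276, -0.2931, 0.1402, 0.3291, -0.2319, -1.7298]

0.7276 -0.2931 0.1402 0.3291 -0.2319 -1.7298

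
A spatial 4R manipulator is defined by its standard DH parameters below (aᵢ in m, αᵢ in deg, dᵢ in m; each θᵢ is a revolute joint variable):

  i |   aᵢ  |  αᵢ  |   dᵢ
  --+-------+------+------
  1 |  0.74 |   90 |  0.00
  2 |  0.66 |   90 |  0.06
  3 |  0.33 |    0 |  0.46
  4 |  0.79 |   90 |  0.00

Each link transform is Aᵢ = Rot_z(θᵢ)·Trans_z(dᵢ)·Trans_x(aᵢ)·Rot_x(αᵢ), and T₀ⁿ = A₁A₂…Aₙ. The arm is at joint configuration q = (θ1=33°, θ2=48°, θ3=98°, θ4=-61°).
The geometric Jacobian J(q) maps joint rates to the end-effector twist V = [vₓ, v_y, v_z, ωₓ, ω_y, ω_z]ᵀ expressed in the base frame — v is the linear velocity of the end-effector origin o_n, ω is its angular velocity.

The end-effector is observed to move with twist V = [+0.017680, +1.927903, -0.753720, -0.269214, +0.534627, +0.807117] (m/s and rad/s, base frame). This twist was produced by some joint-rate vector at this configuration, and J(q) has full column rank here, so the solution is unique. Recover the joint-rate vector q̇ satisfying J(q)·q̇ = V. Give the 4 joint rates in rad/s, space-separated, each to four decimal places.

o_n = [2.0756, 0.3198, 0.6174]
J₁: ẑ×o_n = [-0.3198, 2.0756, 0.0000], ω = ẑ
J2: z=[0.5446, -0.8387, 0.0000] o=[0.6206, 0.4030, 0.0000] → [-0.5178, -0.3363, 1.1749, 0.5446, -0.8387, 0.0000]
J3: z=[0.6233, 0.4047, -0.6691] o=[1.0237, 0.5932, 0.4905] → [-0.1316, -0.7830, -0.5962, 0.6233, 0.4047, -0.6691]
J4: z=[0.6233, 0.4047, -0.6691] o=[1.4626, 0.4886, 0.1485] → [0.0768, -0.7024, -0.3533, 0.6233, 0.4047, -0.6691]
q̇ = J⁺·V = [0.8660, -0.5950, 0.0970, -0.0090]

0.8660 -0.5950 0.0970 -0.0090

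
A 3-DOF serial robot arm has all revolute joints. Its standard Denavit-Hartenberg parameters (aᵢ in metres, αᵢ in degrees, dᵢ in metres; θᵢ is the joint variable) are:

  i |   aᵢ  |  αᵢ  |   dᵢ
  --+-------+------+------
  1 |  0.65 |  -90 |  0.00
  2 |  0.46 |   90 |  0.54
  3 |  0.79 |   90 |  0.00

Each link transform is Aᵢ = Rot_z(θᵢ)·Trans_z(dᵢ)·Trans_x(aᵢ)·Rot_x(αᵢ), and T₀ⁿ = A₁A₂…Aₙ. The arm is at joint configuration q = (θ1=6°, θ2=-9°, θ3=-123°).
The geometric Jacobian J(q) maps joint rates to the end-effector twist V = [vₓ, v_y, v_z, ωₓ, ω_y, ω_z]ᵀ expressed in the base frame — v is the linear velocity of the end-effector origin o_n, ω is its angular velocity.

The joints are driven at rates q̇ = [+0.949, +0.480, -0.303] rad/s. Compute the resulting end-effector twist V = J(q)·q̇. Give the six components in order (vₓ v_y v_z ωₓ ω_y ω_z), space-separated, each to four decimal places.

-0.1603 0.7625 -0.0455 -0.0030 0.4823 0.6497

o_n = [0.6885, -0.0509, 0.0047]
J₁: ẑ×o_n = [0.0509, 0.6885, -0.0000], ω = ẑ
J2: z=[-0.1045, 0.9945, 0.0000] o=[0.6464, 0.0679, 0.0000] → [0.0046, 0.0005, -0.0294, -0.1045, 0.9945, 0.0000]
J3: z=[-0.1556, -0.0164, 0.9877] o=[1.0418, 0.6525, 0.0720] → [0.6958, -0.3595, 0.1036, -0.1556, -0.0164, 0.9877]
V = J·q̇ = [-0.1603, 0.7625, -0.0455, -0.0030, 0.4823, 0.6497]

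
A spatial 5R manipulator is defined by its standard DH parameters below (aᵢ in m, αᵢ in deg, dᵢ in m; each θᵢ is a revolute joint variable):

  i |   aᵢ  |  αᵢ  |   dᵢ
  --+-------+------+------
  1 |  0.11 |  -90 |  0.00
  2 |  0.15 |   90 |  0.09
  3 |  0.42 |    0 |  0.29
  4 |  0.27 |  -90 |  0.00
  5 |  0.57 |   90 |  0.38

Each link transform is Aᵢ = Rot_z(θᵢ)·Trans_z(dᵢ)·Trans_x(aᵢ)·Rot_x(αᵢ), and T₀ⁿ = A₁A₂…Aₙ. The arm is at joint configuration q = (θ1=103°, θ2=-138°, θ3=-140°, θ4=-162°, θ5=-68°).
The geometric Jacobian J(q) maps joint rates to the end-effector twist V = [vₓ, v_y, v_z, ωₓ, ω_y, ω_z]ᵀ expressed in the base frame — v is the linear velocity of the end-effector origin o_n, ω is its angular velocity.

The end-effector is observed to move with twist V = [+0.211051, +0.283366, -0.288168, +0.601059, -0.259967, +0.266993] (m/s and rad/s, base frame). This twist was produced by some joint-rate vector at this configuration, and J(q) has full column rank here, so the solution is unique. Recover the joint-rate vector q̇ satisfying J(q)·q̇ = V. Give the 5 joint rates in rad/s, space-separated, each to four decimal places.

-0.0290 -0.2230 0.0530 -0.0130 -0.5740

o_n = [-0.3617, -0.3514, -0.7674]
J₁: ẑ×o_n = [0.3514, -0.3617, 0.0000], ω = ẑ
J2: z=[-0.9744, -0.2250, 0.0000] o=[-0.0247, 0.1072, 0.0000] → [0.1726, -0.7477, 0.3710, -0.9744, -0.2250, 0.0000]
J3: z=[0.1505, -0.6520, -0.7431] o=[-0.0874, -0.0217, 0.1004] → [0.3207, 0.3345, -0.2285, 0.1505, -0.6520, -0.7431]
J4: z=[0.1505, -0.6520, -0.7431] o=[0.1656, 0.0829, -0.3304] → [-0.0379, 0.4576, -0.4091, 0.1505, -0.6520, -0.7431]
J5: z=[-0.6581, 0.4949, -0.5675] o=[-0.0336, -0.0722, -0.2347] → [-0.4220, -0.1644, 0.3461, -0.6581, 0.4949, -0.5675]
q̇ = J⁺·V = [-0.0290, -0.2230, 0.0530, -0.0130, -0.5740]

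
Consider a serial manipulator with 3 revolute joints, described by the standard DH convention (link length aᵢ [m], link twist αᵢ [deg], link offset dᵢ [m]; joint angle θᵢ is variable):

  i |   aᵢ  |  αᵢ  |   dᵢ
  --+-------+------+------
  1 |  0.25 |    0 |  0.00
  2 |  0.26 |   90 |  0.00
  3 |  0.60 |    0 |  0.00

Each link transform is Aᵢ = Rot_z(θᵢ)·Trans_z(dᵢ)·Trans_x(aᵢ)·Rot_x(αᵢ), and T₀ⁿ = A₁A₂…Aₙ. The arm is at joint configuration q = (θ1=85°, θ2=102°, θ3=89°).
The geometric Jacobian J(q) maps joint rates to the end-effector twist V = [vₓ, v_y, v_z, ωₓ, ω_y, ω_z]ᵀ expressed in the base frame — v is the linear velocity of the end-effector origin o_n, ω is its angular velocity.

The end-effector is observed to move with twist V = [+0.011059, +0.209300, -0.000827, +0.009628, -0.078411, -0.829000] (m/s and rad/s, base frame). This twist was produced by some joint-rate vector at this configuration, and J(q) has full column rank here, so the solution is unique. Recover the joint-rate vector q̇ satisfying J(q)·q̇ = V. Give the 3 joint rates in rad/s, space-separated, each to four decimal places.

-0.3430 -0.4860 -0.0790

o_n = [-0.2467, 0.2161, 0.5999]
J₁: ẑ×o_n = [-0.2161, -0.2467, 0.0000], ω = ẑ
J2: z=[0.0000, 0.0000, 1.0000] o=[0.0218, 0.2490, 0.0000] → [0.0330, -0.2685, 0.0000, 0.0000, 0.0000, 1.0000]
J3: z=[-0.1219, 0.9925, 0.0000] o=[-0.2363, 0.2174, 0.0000] → [0.5954, 0.0731, 0.0105, -0.1219, 0.9925, 0.0000]
q̇ = J⁺·V = [-0.3430, -0.4860, -0.0790]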